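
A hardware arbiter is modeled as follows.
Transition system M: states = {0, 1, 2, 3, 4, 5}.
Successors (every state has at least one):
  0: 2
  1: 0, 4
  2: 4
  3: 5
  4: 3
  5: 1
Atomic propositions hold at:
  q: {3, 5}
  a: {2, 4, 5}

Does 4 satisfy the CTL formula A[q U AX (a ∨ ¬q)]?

Sat(¬q) = {0, 1, 2, 4}
Sat(a ∨ ¬q) = {0, 1, 2, 4, 5}
Sat(AX (a ∨ ¬q)) = {s : every successor in {0, 1, 2, 4, 5}} = {0, 1, 2, 3, 5}
A[q U AX (a ∨ ¬q)]: least fixpoint, start Z0 = Sat(AX (a ∨ ¬q)) = {0, 1, 2, 3, 5}, add states in Sat(q) with every successor in Z. Already a fixed point.
Sat(A[q U AX (a ∨ ¬q)]) = {0, 1, 2, 3, 5}
4 ∉ Sat(A[q U AX (a ∨ ¬q)]) = {0, 1, 2, 3, 5}, so the formula does not hold at 4.

No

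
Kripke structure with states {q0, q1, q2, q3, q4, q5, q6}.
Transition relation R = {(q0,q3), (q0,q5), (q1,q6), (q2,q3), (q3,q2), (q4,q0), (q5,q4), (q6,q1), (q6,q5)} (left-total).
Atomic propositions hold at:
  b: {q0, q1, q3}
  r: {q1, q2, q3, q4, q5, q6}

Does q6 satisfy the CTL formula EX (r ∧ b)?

Sat(r ∧ b) = {q1, q3}
Sat(EX (r ∧ b)) = {s : some successor in {q1, q3}} = {q0, q2, q6}
q6 ∈ Sat(EX (r ∧ b)) = {q0, q2, q6}, so the formula holds at q6.

Yes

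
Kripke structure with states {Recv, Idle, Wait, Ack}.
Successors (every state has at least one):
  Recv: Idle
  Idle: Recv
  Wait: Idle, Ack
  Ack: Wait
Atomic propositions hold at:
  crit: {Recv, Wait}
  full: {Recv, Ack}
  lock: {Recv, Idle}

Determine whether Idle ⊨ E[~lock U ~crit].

Yes

Sat(~lock) = {Wait, Ack}
Sat(~crit) = {Idle, Ack}
E[~lock U ~crit]: least fixpoint, start Z0 = Sat(~crit) = {Idle, Ack}, add states in Sat(~lock) with some successor in Z. Z1 = {Idle, Wait, Ack}; fixed.
Sat(E[~lock U ~crit]) = {Idle, Wait, Ack}
Idle ∈ Sat(E[~lock U ~crit]) = {Idle, Wait, Ack}, so the formula holds at Idle.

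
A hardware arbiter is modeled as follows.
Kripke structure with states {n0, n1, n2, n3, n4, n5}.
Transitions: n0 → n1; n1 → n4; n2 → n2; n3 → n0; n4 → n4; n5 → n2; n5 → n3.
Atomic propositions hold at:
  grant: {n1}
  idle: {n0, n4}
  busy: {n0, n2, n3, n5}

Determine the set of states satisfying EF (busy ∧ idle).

Sat(busy ∧ idle) = {n0}
EF (busy ∧ idle): least fixpoint, start Z0 = {n0}, add states with some successor in Z. Z1 = {n0, n3}; Z2 = {n0, n3, n5}; fixed.
Sat(EF (busy ∧ idle)) = {n0, n3, n5}

{n0, n3, n5}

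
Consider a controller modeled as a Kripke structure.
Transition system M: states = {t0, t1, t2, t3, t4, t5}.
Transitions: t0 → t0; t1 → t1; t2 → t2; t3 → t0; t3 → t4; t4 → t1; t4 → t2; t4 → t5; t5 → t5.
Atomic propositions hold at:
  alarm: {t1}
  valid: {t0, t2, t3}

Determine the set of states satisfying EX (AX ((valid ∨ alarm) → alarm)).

Sat(valid ∨ alarm) = {t0, t1, t2, t3}
Sat((valid ∨ alarm) → alarm) = {t1, t4, t5}
Sat(AX ((valid ∨ alarm) → alarm)) = {s : every successor in {t1, t4, t5}} = {t1, t5}
Sat(EX (AX ((valid ∨ alarm) → alarm))) = {s : some successor in {t1, t5}} = {t1, t4, t5}

{t1, t4, t5}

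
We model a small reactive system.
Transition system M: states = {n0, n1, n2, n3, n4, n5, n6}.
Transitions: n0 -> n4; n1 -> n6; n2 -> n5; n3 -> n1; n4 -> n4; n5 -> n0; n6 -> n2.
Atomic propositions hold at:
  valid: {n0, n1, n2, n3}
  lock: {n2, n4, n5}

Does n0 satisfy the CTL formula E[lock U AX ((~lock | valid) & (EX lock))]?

Sat(~lock) = {n0, n1, n3, n6}
Sat(~lock | valid) = {n0, n1, n2, n3, n6}
Sat(EX lock) = {s : some successor in {n2, n4, n5}} = {n0, n2, n4, n6}
Sat((~lock | valid) & (EX lock)) = {n0, n2, n6}
Sat(AX ((~lock | valid) & (EX lock))) = {s : every successor in {n0, n2, n6}} = {n1, n5, n6}
E[lock U AX ((~lock | valid) & (EX lock))]: least fixpoint, start Z0 = Sat(AX ((~lock | valid) & (EX lock))) = {n1, n5, n6}, add states in Sat(lock) with some successor in Z. Z1 = {n1, n2, n5, n6}; fixed.
Sat(E[lock U AX ((~lock | valid) & (EX lock))]) = {n1, n2, n5, n6}
n0 ∉ Sat(E[lock U AX ((~lock | valid) & (EX lock))]) = {n1, n2, n5, n6}, so the formula does not hold at n0.

No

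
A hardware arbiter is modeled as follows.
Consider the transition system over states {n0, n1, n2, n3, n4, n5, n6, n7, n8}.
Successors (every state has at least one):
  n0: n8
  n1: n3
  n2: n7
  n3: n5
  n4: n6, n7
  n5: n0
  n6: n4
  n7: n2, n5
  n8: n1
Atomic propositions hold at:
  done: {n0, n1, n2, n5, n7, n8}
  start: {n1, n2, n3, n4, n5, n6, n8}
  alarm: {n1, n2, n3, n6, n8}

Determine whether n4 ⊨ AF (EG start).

EG start: greatest fixpoint, start Z0 = {n1, n2, n3, n4, n5, n6, n8}, keep only states in Sat with some successor in Z. Z1 = {n1, n3, n4, n6, n8}; Z2 = {n1, n4, n6, n8}; Z3 = {n4, n6, n8}; Z4 = {n4, n6}; fixed.
Sat(EG start) = {n4, n6}
AF (EG start): least fixpoint, start Z0 = {n4, n6}, add states with every successor in Z. Already a fixed point.
Sat(AF (EG start)) = {n4, n6}
n4 ∈ Sat(AF (EG start)) = {n4, n6}, so the formula holds at n4.

Yes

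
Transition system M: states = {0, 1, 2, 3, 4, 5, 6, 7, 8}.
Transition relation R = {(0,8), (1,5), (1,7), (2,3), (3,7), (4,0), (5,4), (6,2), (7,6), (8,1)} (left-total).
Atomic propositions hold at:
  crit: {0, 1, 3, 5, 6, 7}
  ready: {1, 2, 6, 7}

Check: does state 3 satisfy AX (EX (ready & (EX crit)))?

Sat(EX crit) = {s : some successor in {0, 1, 3, 5, 6, 7}} = {1, 2, 3, 4, 7, 8}
Sat(ready & (EX crit)) = {1, 2, 7}
Sat(EX (ready & (EX crit))) = {s : some successor in {1, 2, 7}} = {1, 3, 6, 8}
Sat(AX (EX (ready & (EX crit)))) = {s : every successor in {1, 3, 6, 8}} = {0, 2, 7, 8}
3 ∉ Sat(AX (EX (ready & (EX crit)))) = {0, 2, 7, 8}, so the formula does not hold at 3.

No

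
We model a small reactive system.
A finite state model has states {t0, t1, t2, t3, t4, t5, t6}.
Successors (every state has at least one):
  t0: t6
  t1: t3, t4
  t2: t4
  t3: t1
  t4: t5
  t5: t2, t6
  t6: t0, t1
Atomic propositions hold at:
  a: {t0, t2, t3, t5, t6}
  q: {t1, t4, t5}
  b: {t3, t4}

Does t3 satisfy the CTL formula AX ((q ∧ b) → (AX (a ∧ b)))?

Yes

Sat(q ∧ b) = {t4}
Sat(a ∧ b) = {t3}
Sat(AX (a ∧ b)) = {s : every successor in {t3}} = ∅
Sat((q ∧ b) → (AX (a ∧ b))) = {t0, t1, t2, t3, t5, t6}
Sat(AX ((q ∧ b) → (AX (a ∧ b)))) = {s : every successor in {t0, t1, t2, t3, t5, t6}} = {t0, t3, t4, t5, t6}
t3 ∈ Sat(AX ((q ∧ b) → (AX (a ∧ b)))) = {t0, t3, t4, t5, t6}, so the formula holds at t3.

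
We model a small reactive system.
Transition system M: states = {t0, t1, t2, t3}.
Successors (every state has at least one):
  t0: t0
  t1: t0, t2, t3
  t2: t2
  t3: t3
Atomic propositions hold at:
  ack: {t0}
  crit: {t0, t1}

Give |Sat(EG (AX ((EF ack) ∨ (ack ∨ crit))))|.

1

EF ack: least fixpoint, start Z0 = {t0}, add states with some successor in Z. Z1 = {t0, t1}; fixed.
Sat(EF ack) = {t0, t1}
Sat(ack ∨ crit) = {t0, t1}
Sat((EF ack) ∨ (ack ∨ crit)) = {t0, t1}
Sat(AX ((EF ack) ∨ (ack ∨ crit))) = {s : every successor in {t0, t1}} = {t0}
EG (AX ((EF ack) ∨ (ack ∨ crit))): greatest fixpoint, start Z0 = {t0}, keep only states in Sat with some successor in Z. Already a fixed point.
Sat(EG (AX ((EF ack) ∨ (ack ∨ crit)))) = {t0}
|Sat(EG (AX ((EF ack) ∨ (ack ∨ crit))))| = |{t0}| = 1.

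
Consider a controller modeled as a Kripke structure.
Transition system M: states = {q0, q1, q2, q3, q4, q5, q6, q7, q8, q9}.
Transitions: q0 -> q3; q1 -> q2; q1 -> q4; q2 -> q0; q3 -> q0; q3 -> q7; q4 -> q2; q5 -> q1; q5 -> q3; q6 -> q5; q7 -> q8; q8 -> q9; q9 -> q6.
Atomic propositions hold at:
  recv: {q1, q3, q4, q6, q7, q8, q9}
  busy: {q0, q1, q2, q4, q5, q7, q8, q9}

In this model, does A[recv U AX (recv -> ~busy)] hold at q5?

No

Sat(~busy) = {q3, q6}
Sat(recv -> ~busy) = {q0, q2, q3, q5, q6}
Sat(AX (recv -> ~busy)) = {s : every successor in {q0, q2, q3, q5, q6}} = {q0, q2, q4, q6, q9}
A[recv U AX (recv -> ~busy)]: least fixpoint, start Z0 = Sat(AX (recv -> ~busy)) = {q0, q2, q4, q6, q9}, add states in Sat(recv) with every successor in Z. Z1 = {q0, q1, q2, q4, q6, q8, q9}; Z2 = {q0, q1, q2, q4, q6, q7, q8, q9}; Z3 = {q0, q1, q2, q3, q4, q6, q7, q8, q9}; fixed.
Sat(A[recv U AX (recv -> ~busy)]) = {q0, q1, q2, q3, q4, q6, q7, q8, q9}
q5 ∉ Sat(A[recv U AX (recv -> ~busy)]) = {q0, q1, q2, q3, q4, q6, q7, q8, q9}, so the formula does not hold at q5.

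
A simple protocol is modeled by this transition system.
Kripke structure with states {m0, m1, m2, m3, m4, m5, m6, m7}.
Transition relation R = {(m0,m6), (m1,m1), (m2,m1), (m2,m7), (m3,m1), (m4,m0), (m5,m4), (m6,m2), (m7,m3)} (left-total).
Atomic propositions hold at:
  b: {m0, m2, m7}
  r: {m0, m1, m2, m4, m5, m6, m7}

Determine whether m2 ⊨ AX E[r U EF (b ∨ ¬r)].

Sat(¬r) = {m3}
Sat(b ∨ ¬r) = {m0, m2, m3, m7}
EF (b ∨ ¬r): least fixpoint, start Z0 = {m0, m2, m3, m7}, add states with some successor in Z. Z1 = {m0, m2, m3, m4, m6, m7}; Z2 = {m0, m2, m3, m4, m5, m6, m7}; fixed.
Sat(EF (b ∨ ¬r)) = {m0, m2, m3, m4, m5, m6, m7}
E[r U EF (b ∨ ¬r)]: least fixpoint, start Z0 = Sat(EF (b ∨ ¬r)) = {m0, m2, m3, m4, m5, m6, m7}, add states in Sat(r) with some successor in Z. Already a fixed point.
Sat(E[r U EF (b ∨ ¬r)]) = {m0, m2, m3, m4, m5, m6, m7}
Sat(AX E[r U EF (b ∨ ¬r)]) = {s : every successor in {m0, m2, m3, m4, m5, m6, m7}} = {m0, m4, m5, m6, m7}
m2 ∉ Sat(AX E[r U EF (b ∨ ¬r)]) = {m0, m4, m5, m6, m7}, so the formula does not hold at m2.

No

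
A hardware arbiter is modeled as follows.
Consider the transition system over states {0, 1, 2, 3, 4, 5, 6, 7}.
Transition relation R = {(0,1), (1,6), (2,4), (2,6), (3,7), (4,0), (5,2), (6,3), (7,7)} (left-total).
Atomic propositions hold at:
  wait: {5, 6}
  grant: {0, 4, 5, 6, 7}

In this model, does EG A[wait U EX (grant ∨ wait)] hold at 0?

Sat(grant ∨ wait) = {0, 4, 5, 6, 7}
Sat(EX (grant ∨ wait)) = {s : some successor in {0, 4, 5, 6, 7}} = {1, 2, 3, 4, 7}
A[wait U EX (grant ∨ wait)]: least fixpoint, start Z0 = Sat(EX (grant ∨ wait)) = {1, 2, 3, 4, 7}, add states in Sat(wait) with every successor in Z. Z1 = {1, 2, 3, 4, 5, 6, 7}; fixed.
Sat(A[wait U EX (grant ∨ wait)]) = {1, 2, 3, 4, 5, 6, 7}
EG A[wait U EX (grant ∨ wait)]: greatest fixpoint, start Z0 = {1, 2, 3, 4, 5, 6, 7}, keep only states in Sat with some successor in Z. Z1 = {1, 2, 3, 5, 6, 7}; fixed.
Sat(EG A[wait U EX (grant ∨ wait)]) = {1, 2, 3, 5, 6, 7}
0 ∉ Sat(EG A[wait U EX (grant ∨ wait)]) = {1, 2, 3, 5, 6, 7}, so the formula does not hold at 0.

No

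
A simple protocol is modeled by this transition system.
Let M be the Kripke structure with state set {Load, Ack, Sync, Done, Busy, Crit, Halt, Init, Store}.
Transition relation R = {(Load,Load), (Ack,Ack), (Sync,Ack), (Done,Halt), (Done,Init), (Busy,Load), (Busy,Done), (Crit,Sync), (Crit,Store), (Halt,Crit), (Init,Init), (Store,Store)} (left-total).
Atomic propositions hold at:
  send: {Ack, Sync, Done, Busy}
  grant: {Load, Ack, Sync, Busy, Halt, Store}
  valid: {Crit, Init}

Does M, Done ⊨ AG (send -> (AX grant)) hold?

No

Sat(AX grant) = {s : every successor in {Load, Ack, Sync, Busy, Halt, Store}} = {Load, Ack, Sync, Crit, Store}
Sat(send -> (AX grant)) = {Load, Ack, Sync, Crit, Halt, Init, Store}
AG (send -> (AX grant)): greatest fixpoint, start Z0 = {Load, Ack, Sync, Crit, Halt, Init, Store}, keep only states in Sat with every successor in Z. Already a fixed point.
Sat(AG (send -> (AX grant))) = {Load, Ack, Sync, Crit, Halt, Init, Store}
Done ∉ Sat(AG (send -> (AX grant))) = {Load, Ack, Sync, Crit, Halt, Init, Store}, so the formula does not hold at Done.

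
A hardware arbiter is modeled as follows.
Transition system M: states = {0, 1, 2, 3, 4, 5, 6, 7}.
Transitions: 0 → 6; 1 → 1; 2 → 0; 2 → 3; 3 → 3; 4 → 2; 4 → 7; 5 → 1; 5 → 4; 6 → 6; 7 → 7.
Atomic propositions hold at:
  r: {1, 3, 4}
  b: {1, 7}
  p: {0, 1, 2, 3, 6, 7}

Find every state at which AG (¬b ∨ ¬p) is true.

Sat(¬b) = {0, 2, 3, 4, 5, 6}
Sat(¬p) = {4, 5}
Sat(¬b ∨ ¬p) = {0, 2, 3, 4, 5, 6}
AG (¬b ∨ ¬p): greatest fixpoint, start Z0 = {0, 2, 3, 4, 5, 6}, keep only states in Sat with every successor in Z. Z1 = {0, 2, 3, 6}; fixed.
Sat(AG (¬b ∨ ¬p)) = {0, 2, 3, 6}

{0, 2, 3, 6}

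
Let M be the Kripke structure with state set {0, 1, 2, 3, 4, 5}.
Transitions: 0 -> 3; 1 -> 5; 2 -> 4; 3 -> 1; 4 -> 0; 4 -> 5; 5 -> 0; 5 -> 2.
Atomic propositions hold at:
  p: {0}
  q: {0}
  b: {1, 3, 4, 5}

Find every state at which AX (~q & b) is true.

Sat(~q) = {1, 2, 3, 4, 5}
Sat(~q & b) = {1, 3, 4, 5}
Sat(AX (~q & b)) = {s : every successor in {1, 3, 4, 5}} = {0, 1, 2, 3}

{0, 1, 2, 3}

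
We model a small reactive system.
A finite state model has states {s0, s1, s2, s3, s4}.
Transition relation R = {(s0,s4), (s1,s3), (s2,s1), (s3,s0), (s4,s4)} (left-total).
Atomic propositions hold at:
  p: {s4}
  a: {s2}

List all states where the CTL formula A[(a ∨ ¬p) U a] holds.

{s2}

Sat(¬p) = {s0, s1, s2, s3}
Sat(a ∨ ¬p) = {s0, s1, s2, s3}
A[(a ∨ ¬p) U a]: least fixpoint, start Z0 = Sat(a) = {s2}, add states in Sat(a ∨ ¬p) with every successor in Z. Already a fixed point.
Sat(A[(a ∨ ¬p) U a]) = {s2}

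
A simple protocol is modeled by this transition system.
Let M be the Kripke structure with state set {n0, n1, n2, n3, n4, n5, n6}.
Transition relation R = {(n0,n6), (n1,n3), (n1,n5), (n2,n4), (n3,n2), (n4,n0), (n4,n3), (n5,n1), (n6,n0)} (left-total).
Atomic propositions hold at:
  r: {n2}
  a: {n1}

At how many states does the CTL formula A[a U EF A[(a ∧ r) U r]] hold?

5

Sat(a ∧ r) = ∅
A[(a ∧ r) U r]: least fixpoint, start Z0 = Sat(r) = {n2}, add states in Sat(a ∧ r) with every successor in Z. Already a fixed point.
Sat(A[(a ∧ r) U r]) = {n2}
EF A[(a ∧ r) U r]: least fixpoint, start Z0 = {n2}, add states with some successor in Z. Z1 = {n2, n3}; Z2 = {n1, n2, n3, n4}; Z3 = {n1, n2, n3, n4, n5}; fixed.
Sat(EF A[(a ∧ r) U r]) = {n1, n2, n3, n4, n5}
A[a U EF A[(a ∧ r) U r]]: least fixpoint, start Z0 = Sat(EF A[(a ∧ r) U r]) = {n1, n2, n3, n4, n5}, add states in Sat(a) with every successor in Z. Already a fixed point.
Sat(A[a U EF A[(a ∧ r) U r]]) = {n1, n2, n3, n4, n5}
|Sat(A[a U EF A[(a ∧ r) U r]])| = |{n1, n2, n3, n4, n5}| = 5.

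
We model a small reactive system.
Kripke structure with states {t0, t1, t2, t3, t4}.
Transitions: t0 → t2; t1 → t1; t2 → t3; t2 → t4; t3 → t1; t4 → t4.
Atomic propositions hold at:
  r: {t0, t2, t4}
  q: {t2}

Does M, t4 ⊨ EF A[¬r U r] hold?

Yes

Sat(¬r) = {t1, t3}
A[¬r U r]: least fixpoint, start Z0 = Sat(r) = {t0, t2, t4}, add states in Sat(¬r) with every successor in Z. Already a fixed point.
Sat(A[¬r U r]) = {t0, t2, t4}
EF A[¬r U r]: least fixpoint, start Z0 = {t0, t2, t4}, add states with some successor in Z. Already a fixed point.
Sat(EF A[¬r U r]) = {t0, t2, t4}
t4 ∈ Sat(EF A[¬r U r]) = {t0, t2, t4}, so the formula holds at t4.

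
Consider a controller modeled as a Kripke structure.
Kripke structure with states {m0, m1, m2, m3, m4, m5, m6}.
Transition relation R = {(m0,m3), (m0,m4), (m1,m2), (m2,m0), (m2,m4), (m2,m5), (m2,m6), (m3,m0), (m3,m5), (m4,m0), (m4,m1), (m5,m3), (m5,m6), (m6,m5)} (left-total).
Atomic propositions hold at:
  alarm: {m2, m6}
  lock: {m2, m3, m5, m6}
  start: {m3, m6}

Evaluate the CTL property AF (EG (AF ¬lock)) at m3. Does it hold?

Sat(¬lock) = {m0, m1, m4}
AF ¬lock: least fixpoint, start Z0 = {m0, m1, m4}, add states with every successor in Z. Already a fixed point.
Sat(AF ¬lock) = {m0, m1, m4}
EG (AF ¬lock): greatest fixpoint, start Z0 = {m0, m1, m4}, keep only states in Sat with some successor in Z. Z1 = {m0, m4}; fixed.
Sat(EG (AF ¬lock)) = {m0, m4}
AF (EG (AF ¬lock)): least fixpoint, start Z0 = {m0, m4}, add states with every successor in Z. Already a fixed point.
Sat(AF (EG (AF ¬lock))) = {m0, m4}
m3 ∉ Sat(AF (EG (AF ¬lock))) = {m0, m4}, so the formula does not hold at m3.

No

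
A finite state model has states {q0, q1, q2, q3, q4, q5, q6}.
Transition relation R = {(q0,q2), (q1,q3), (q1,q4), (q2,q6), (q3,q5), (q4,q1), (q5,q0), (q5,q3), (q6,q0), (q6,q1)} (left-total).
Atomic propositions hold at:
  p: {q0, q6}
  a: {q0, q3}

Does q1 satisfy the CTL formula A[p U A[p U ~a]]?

Sat(~a) = {q1, q2, q4, q5, q6}
A[p U ~a]: least fixpoint, start Z0 = Sat(~a) = {q1, q2, q4, q5, q6}, add states in Sat(p) with every successor in Z. Z1 = {q0, q1, q2, q4, q5, q6}; fixed.
Sat(A[p U ~a]) = {q0, q1, q2, q4, q5, q6}
A[p U A[p U ~a]]: least fixpoint, start Z0 = Sat(A[p U ~a]) = {q0, q1, q2, q4, q5, q6}, add states in Sat(p) with every successor in Z. Already a fixed point.
Sat(A[p U A[p U ~a]]) = {q0, q1, q2, q4, q5, q6}
q1 ∈ Sat(A[p U A[p U ~a]]) = {q0, q1, q2, q4, q5, q6}, so the formula holds at q1.

Yes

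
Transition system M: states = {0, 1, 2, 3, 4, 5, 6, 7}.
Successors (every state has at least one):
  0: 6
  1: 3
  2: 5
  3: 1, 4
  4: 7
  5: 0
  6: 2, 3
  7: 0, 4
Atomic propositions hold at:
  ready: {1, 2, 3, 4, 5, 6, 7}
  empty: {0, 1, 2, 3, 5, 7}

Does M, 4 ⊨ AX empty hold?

Sat(AX empty) = {s : every successor in {0, 1, 2, 3, 5, 7}} = {1, 2, 4, 5, 6}
4 ∈ Sat(AX empty) = {1, 2, 4, 5, 6}, so the formula holds at 4.

Yes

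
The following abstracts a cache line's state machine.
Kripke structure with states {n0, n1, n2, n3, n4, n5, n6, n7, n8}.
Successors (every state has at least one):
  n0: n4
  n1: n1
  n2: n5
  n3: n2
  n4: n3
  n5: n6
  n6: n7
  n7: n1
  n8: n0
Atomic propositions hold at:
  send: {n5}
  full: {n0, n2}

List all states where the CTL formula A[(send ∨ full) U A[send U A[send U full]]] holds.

Sat(send ∨ full) = {n0, n2, n5}
A[send U full]: least fixpoint, start Z0 = Sat(full) = {n0, n2}, add states in Sat(send) with every successor in Z. Already a fixed point.
Sat(A[send U full]) = {n0, n2}
A[send U A[send U full]]: least fixpoint, start Z0 = Sat(A[send U full]) = {n0, n2}, add states in Sat(send) with every successor in Z. Already a fixed point.
Sat(A[send U A[send U full]]) = {n0, n2}
A[(send ∨ full) U A[send U A[send U full]]]: least fixpoint, start Z0 = Sat(A[send U A[send U full]]) = {n0, n2}, add states in Sat(send ∨ full) with every successor in Z. Already a fixed point.
Sat(A[(send ∨ full) U A[send U A[send U full]]]) = {n0, n2}

{n0, n2}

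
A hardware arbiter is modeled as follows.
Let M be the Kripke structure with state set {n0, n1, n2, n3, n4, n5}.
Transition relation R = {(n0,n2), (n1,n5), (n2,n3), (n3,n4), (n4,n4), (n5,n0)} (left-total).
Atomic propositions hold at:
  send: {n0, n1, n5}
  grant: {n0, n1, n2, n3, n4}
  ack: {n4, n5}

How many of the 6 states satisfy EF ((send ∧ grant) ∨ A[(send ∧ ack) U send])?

Sat(send ∧ grant) = {n0, n1}
Sat(send ∧ ack) = {n5}
A[(send ∧ ack) U send]: least fixpoint, start Z0 = Sat(send) = {n0, n1, n5}, add states in Sat(send ∧ ack) with every successor in Z. Already a fixed point.
Sat(A[(send ∧ ack) U send]) = {n0, n1, n5}
Sat((send ∧ grant) ∨ A[(send ∧ ack) U send]) = {n0, n1, n5}
EF ((send ∧ grant) ∨ A[(send ∧ ack) U send]): least fixpoint, start Z0 = {n0, n1, n5}, add states with some successor in Z. Already a fixed point.
Sat(EF ((send ∧ grant) ∨ A[(send ∧ ack) U send])) = {n0, n1, n5}
|Sat(EF ((send ∧ grant) ∨ A[(send ∧ ack) U send]))| = |{n0, n1, n5}| = 3.

3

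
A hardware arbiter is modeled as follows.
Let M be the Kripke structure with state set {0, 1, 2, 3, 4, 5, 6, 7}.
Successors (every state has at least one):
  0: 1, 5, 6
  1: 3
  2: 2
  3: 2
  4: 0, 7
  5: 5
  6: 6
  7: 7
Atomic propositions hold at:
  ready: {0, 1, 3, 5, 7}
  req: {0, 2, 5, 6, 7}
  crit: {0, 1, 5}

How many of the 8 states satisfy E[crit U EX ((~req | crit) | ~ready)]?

7

Sat(~req) = {1, 3, 4}
Sat(~req | crit) = {0, 1, 3, 4, 5}
Sat(~ready) = {2, 4, 6}
Sat((~req | crit) | ~ready) = {0, 1, 2, 3, 4, 5, 6}
Sat(EX ((~req | crit) | ~ready)) = {s : some successor in {0, 1, 2, 3, 4, 5, 6}} = {0, 1, 2, 3, 4, 5, 6}
E[crit U EX ((~req | crit) | ~ready)]: least fixpoint, start Z0 = Sat(EX ((~req | crit) | ~ready)) = {0, 1, 2, 3, 4, 5, 6}, add states in Sat(crit) with some successor in Z. Already a fixed point.
Sat(E[crit U EX ((~req | crit) | ~ready)]) = {0, 1, 2, 3, 4, 5, 6}
|Sat(E[crit U EX ((~req | crit) | ~ready)])| = |{0, 1, 2, 3, 4, 5, 6}| = 7.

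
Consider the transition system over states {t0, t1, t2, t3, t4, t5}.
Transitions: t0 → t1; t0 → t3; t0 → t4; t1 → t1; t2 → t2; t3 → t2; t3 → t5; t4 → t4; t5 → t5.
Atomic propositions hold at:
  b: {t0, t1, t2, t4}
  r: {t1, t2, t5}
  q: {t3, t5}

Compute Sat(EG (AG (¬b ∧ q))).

{t5}

Sat(¬b) = {t3, t5}
Sat(¬b ∧ q) = {t3, t5}
AG (¬b ∧ q): greatest fixpoint, start Z0 = {t3, t5}, keep only states in Sat with every successor in Z. Z1 = {t5}; fixed.
Sat(AG (¬b ∧ q)) = {t5}
EG (AG (¬b ∧ q)): greatest fixpoint, start Z0 = {t5}, keep only states in Sat with some successor in Z. Already a fixed point.
Sat(EG (AG (¬b ∧ q))) = {t5}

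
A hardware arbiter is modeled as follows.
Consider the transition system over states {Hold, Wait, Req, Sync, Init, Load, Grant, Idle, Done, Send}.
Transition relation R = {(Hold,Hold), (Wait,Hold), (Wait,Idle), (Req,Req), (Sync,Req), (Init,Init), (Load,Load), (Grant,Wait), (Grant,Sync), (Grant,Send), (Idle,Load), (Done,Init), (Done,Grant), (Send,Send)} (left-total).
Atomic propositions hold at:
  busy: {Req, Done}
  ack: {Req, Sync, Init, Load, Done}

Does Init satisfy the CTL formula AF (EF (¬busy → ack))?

Sat(¬busy) = {Hold, Wait, Sync, Init, Load, Grant, Idle, Send}
Sat(¬busy → ack) = {Req, Sync, Init, Load, Done}
EF (¬busy → ack): least fixpoint, start Z0 = {Req, Sync, Init, Load, Done}, add states with some successor in Z. Z1 = {Req, Sync, Init, Load, Grant, Idle, Done}; Z2 = {Wait, Req, Sync, Init, Load, Grant, Idle, Done}; fixed.
Sat(EF (¬busy → ack)) = {Wait, Req, Sync, Init, Load, Grant, Idle, Done}
AF (EF (¬busy → ack)): least fixpoint, start Z0 = {Wait, Req, Sync, Init, Load, Grant, Idle, Done}, add states with every successor in Z. Already a fixed point.
Sat(AF (EF (¬busy → ack))) = {Wait, Req, Sync, Init, Load, Grant, Idle, Done}
Init ∈ Sat(AF (EF (¬busy → ack))) = {Wait, Req, Sync, Init, Load, Grant, Idle, Done}, so the formula holds at Init.

Yes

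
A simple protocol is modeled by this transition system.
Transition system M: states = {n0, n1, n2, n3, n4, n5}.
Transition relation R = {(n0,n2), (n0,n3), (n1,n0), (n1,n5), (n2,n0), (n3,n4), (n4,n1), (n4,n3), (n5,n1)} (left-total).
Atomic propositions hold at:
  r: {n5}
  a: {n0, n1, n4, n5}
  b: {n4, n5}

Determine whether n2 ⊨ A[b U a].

No

A[b U a]: least fixpoint, start Z0 = Sat(a) = {n0, n1, n4, n5}, add states in Sat(b) with every successor in Z. Already a fixed point.
Sat(A[b U a]) = {n0, n1, n4, n5}
n2 ∉ Sat(A[b U a]) = {n0, n1, n4, n5}, so the formula does not hold at n2.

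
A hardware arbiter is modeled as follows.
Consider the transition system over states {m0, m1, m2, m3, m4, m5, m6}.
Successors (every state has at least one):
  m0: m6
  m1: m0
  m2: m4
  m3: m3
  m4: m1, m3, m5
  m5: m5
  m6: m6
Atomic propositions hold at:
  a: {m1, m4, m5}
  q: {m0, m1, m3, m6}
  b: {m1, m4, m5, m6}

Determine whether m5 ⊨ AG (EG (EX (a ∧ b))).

Yes

Sat(a ∧ b) = {m1, m4, m5}
Sat(EX (a ∧ b)) = {s : some successor in {m1, m4, m5}} = {m2, m4, m5}
EG (EX (a ∧ b)): greatest fixpoint, start Z0 = {m2, m4, m5}, keep only states in Sat with some successor in Z. Already a fixed point.
Sat(EG (EX (a ∧ b))) = {m2, m4, m5}
AG (EG (EX (a ∧ b))): greatest fixpoint, start Z0 = {m2, m4, m5}, keep only states in Sat with every successor in Z. Z1 = {m2, m5}; Z2 = {m5}; fixed.
Sat(AG (EG (EX (a ∧ b)))) = {m5}
m5 ∈ Sat(AG (EG (EX (a ∧ b)))) = {m5}, so the formula holds at m5.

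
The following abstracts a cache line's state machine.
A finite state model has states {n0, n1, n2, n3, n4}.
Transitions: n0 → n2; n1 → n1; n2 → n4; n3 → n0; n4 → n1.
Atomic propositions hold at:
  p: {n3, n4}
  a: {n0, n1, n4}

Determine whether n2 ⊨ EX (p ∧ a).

Sat(p ∧ a) = {n4}
Sat(EX (p ∧ a)) = {s : some successor in {n4}} = {n2}
n2 ∈ Sat(EX (p ∧ a)) = {n2}, so the formula holds at n2.

Yes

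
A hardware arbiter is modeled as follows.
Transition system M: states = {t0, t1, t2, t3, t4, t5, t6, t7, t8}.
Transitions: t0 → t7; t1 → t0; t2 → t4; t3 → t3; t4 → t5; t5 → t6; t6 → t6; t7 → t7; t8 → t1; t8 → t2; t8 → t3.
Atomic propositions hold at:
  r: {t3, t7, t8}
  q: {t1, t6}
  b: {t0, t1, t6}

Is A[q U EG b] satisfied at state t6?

EG b: greatest fixpoint, start Z0 = {t0, t1, t6}, keep only states in Sat with some successor in Z. Z1 = {t1, t6}; Z2 = {t6}; fixed.
Sat(EG b) = {t6}
A[q U EG b]: least fixpoint, start Z0 = Sat(EG b) = {t6}, add states in Sat(q) with every successor in Z. Already a fixed point.
Sat(A[q U EG b]) = {t6}
t6 ∈ Sat(A[q U EG b]) = {t6}, so the formula holds at t6.

Yes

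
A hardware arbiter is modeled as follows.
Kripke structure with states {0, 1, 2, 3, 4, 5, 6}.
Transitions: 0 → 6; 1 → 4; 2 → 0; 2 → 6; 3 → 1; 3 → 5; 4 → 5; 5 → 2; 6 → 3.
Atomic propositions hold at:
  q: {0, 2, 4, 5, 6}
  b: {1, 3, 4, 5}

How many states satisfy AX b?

Sat(AX b) = {s : every successor in {1, 3, 4, 5}} = {1, 3, 4, 6}
|Sat(AX b)| = |{1, 3, 4, 6}| = 4.

4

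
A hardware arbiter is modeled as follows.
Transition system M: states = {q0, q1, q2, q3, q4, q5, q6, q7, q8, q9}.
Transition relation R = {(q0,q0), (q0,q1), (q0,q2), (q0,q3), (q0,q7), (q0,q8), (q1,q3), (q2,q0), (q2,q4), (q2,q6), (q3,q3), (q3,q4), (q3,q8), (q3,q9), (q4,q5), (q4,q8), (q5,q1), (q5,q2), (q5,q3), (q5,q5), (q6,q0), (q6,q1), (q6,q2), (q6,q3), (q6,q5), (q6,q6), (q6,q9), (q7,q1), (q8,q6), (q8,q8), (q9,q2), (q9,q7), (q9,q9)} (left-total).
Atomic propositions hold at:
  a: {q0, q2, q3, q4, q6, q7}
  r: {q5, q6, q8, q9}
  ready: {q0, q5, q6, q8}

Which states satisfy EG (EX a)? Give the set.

{q0, q1, q2, q3, q5, q6, q8, q9}

Sat(EX a) = {s : some successor in {q0, q2, q3, q4, q6, q7}} = {q0, q1, q2, q3, q5, q6, q8, q9}
EG (EX a): greatest fixpoint, start Z0 = {q0, q1, q2, q3, q5, q6, q8, q9}, keep only states in Sat with some successor in Z. Already a fixed point.
Sat(EG (EX a)) = {q0, q1, q2, q3, q5, q6, q8, q9}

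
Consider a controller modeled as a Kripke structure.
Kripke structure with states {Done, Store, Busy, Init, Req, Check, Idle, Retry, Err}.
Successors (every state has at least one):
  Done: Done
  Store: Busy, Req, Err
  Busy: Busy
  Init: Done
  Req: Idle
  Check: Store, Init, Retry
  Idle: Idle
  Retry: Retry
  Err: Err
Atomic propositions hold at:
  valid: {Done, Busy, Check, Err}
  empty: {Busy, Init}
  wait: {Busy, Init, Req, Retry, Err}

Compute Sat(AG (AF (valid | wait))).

{Done, Busy, Init, Retry, Err}

Sat(valid | wait) = {Done, Busy, Init, Req, Check, Retry, Err}
AF (valid | wait): least fixpoint, start Z0 = {Done, Busy, Init, Req, Check, Retry, Err}, add states with every successor in Z. Z1 = {Done, Store, Busy, Init, Req, Check, Retry, Err}; fixed.
Sat(AF (valid | wait)) = {Done, Store, Busy, Init, Req, Check, Retry, Err}
AG (AF (valid | wait)): greatest fixpoint, start Z0 = {Done, Store, Busy, Init, Req, Check, Retry, Err}, keep only states in Sat with every successor in Z. Z1 = {Done, Store, Busy, Init, Check, Retry, Err}; Z2 = {Done, Busy, Init, Check, Retry, Err}; Z3 = {Done, Busy, Init, Retry, Err}; fixed.
Sat(AG (AF (valid | wait))) = {Done, Busy, Init, Retry, Err}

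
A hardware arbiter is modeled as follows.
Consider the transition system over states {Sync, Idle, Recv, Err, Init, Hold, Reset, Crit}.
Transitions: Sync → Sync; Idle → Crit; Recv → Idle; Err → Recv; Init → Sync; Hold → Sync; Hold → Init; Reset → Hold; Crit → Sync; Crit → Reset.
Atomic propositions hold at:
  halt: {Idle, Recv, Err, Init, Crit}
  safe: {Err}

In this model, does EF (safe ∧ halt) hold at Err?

Yes

Sat(safe ∧ halt) = {Err}
EF (safe ∧ halt): least fixpoint, start Z0 = {Err}, add states with some successor in Z. Already a fixed point.
Sat(EF (safe ∧ halt)) = {Err}
Err ∈ Sat(EF (safe ∧ halt)) = {Err}, so the formula holds at Err.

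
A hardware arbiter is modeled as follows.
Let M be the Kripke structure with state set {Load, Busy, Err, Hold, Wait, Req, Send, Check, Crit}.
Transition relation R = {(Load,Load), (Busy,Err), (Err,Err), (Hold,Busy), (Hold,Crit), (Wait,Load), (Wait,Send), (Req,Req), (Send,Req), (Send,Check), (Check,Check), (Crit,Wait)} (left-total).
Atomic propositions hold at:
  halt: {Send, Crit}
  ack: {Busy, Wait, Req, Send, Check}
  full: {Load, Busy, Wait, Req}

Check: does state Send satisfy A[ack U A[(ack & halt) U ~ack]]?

Sat(ack & halt) = {Send}
Sat(~ack) = {Load, Err, Hold, Crit}
A[(ack & halt) U ~ack]: least fixpoint, start Z0 = Sat(~ack) = {Load, Err, Hold, Crit}, add states in Sat(ack & halt) with every successor in Z. Already a fixed point.
Sat(A[(ack & halt) U ~ack]) = {Load, Err, Hold, Crit}
A[ack U A[(ack & halt) U ~ack]]: least fixpoint, start Z0 = Sat(A[(ack & halt) U ~ack]) = {Load, Err, Hold, Crit}, add states in Sat(ack) with every successor in Z. Z1 = {Load, Busy, Err, Hold, Crit}; fixed.
Sat(A[ack U A[(ack & halt) U ~ack]]) = {Load, Busy, Err, Hold, Crit}
Send ∉ Sat(A[ack U A[(ack & halt) U ~ack]]) = {Load, Busy, Err, Hold, Crit}, so the formula does not hold at Send.

No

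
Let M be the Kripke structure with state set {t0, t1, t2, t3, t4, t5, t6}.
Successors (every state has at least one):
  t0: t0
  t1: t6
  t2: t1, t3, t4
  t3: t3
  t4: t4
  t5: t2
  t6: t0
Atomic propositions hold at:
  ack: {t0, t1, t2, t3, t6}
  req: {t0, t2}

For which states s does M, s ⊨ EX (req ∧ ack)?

{t0, t5, t6}

Sat(req ∧ ack) = {t0, t2}
Sat(EX (req ∧ ack)) = {s : some successor in {t0, t2}} = {t0, t5, t6}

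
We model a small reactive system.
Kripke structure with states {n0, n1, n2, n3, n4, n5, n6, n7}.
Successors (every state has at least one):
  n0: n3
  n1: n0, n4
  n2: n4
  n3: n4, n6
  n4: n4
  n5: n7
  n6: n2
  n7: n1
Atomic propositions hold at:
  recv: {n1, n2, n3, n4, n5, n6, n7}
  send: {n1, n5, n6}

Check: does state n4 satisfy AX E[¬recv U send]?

Sat(¬recv) = {n0}
E[¬recv U send]: least fixpoint, start Z0 = Sat(send) = {n1, n5, n6}, add states in Sat(¬recv) with some successor in Z. Already a fixed point.
Sat(E[¬recv U send]) = {n1, n5, n6}
Sat(AX E[¬recv U send]) = {s : every successor in {n1, n5, n6}} = {n7}
n4 ∉ Sat(AX E[¬recv U send]) = {n7}, so the formula does not hold at n4.

No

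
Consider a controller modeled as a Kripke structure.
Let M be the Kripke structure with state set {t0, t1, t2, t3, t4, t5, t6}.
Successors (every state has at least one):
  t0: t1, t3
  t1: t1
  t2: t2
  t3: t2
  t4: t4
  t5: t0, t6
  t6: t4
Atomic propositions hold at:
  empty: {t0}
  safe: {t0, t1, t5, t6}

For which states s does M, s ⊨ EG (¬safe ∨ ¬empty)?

{t1, t2, t3, t4, t5, t6}

Sat(¬safe) = {t2, t3, t4}
Sat(¬empty) = {t1, t2, t3, t4, t5, t6}
Sat(¬safe ∨ ¬empty) = {t1, t2, t3, t4, t5, t6}
EG (¬safe ∨ ¬empty): greatest fixpoint, start Z0 = {t1, t2, t3, t4, t5, t6}, keep only states in Sat with some successor in Z. Already a fixed point.
Sat(EG (¬safe ∨ ¬empty)) = {t1, t2, t3, t4, t5, t6}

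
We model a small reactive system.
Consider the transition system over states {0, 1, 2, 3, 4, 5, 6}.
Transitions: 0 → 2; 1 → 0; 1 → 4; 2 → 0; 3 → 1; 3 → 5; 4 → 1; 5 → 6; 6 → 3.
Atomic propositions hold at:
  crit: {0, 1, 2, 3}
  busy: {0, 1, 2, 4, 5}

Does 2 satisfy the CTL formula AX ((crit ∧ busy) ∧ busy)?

Yes

Sat(crit ∧ busy) = {0, 1, 2}
Sat((crit ∧ busy) ∧ busy) = {0, 1, 2}
Sat(AX ((crit ∧ busy) ∧ busy)) = {s : every successor in {0, 1, 2}} = {0, 2, 4}
2 ∈ Sat(AX ((crit ∧ busy) ∧ busy)) = {0, 2, 4}, so the formula holds at 2.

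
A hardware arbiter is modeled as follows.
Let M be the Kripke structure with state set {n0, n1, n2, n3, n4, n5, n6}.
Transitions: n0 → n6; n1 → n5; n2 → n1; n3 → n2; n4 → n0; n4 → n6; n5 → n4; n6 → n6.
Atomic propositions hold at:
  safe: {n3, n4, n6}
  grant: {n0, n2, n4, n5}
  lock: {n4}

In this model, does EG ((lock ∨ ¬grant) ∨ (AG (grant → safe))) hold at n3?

Sat(¬grant) = {n1, n3, n6}
Sat(lock ∨ ¬grant) = {n1, n3, n4, n6}
Sat(grant → safe) = {n1, n3, n4, n6}
AG (grant → safe): greatest fixpoint, start Z0 = {n1, n3, n4, n6}, keep only states in Sat with every successor in Z. Z1 = {n6}; fixed.
Sat(AG (grant → safe)) = {n6}
Sat((lock ∨ ¬grant) ∨ (AG (grant → safe))) = {n1, n3, n4, n6}
EG ((lock ∨ ¬grant) ∨ (AG (grant → safe))): greatest fixpoint, start Z0 = {n1, n3, n4, n6}, keep only states in Sat with some successor in Z. Z1 = {n4, n6}; fixed.
Sat(EG ((lock ∨ ¬grant) ∨ (AG (grant → safe)))) = {n4, n6}
n3 ∉ Sat(EG ((lock ∨ ¬grant) ∨ (AG (grant → safe)))) = {n4, n6}, so the formula does not hold at n3.

No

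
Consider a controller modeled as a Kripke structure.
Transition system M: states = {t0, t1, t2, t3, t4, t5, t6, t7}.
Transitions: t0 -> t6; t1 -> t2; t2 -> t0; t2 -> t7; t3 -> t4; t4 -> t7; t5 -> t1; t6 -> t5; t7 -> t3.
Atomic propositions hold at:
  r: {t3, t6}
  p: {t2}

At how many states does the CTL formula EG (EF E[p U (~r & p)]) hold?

Sat(~r) = {t0, t1, t2, t4, t5, t7}
Sat(~r & p) = {t2}
E[p U (~r & p)]: least fixpoint, start Z0 = Sat((~r & p)) = {t2}, add states in Sat(p) with some successor in Z. Already a fixed point.
Sat(E[p U (~r & p)]) = {t2}
EF E[p U (~r & p)]: least fixpoint, start Z0 = {t2}, add states with some successor in Z. Z1 = {t1, t2}; Z2 = {t1, t2, t5}; Z3 = {t1, t2, t5, t6}; Z4 = {t0, t1, t2, t5, t6}; fixed.
Sat(EF E[p U (~r & p)]) = {t0, t1, t2, t5, t6}
EG (EF E[p U (~r & p)]): greatest fixpoint, start Z0 = {t0, t1, t2, t5, t6}, keep only states in Sat with some successor in Z. Already a fixed point.
Sat(EG (EF E[p U (~r & p)])) = {t0, t1, t2, t5, t6}
|Sat(EG (EF E[p U (~r & p)]))| = |{t0, t1, t2, t5, t6}| = 5.

5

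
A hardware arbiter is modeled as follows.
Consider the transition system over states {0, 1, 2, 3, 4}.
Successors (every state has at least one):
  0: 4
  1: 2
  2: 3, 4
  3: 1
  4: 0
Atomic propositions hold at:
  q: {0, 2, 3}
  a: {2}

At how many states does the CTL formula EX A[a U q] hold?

A[a U q]: least fixpoint, start Z0 = Sat(q) = {0, 2, 3}, add states in Sat(a) with every successor in Z. Already a fixed point.
Sat(A[a U q]) = {0, 2, 3}
Sat(EX A[a U q]) = {s : some successor in {0, 2, 3}} = {1, 2, 4}
|Sat(EX A[a U q])| = |{1, 2, 4}| = 3.

3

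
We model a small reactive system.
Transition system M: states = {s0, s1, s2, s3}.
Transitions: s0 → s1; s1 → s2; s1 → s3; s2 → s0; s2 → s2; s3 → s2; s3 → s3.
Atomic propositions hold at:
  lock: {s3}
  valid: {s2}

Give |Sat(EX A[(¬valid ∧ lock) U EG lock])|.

2

Sat(¬valid) = {s0, s1, s3}
Sat(¬valid ∧ lock) = {s3}
EG lock: greatest fixpoint, start Z0 = {s3}, keep only states in Sat with some successor in Z. Already a fixed point.
Sat(EG lock) = {s3}
A[(¬valid ∧ lock) U EG lock]: least fixpoint, start Z0 = Sat(EG lock) = {s3}, add states in Sat(¬valid ∧ lock) with every successor in Z. Already a fixed point.
Sat(A[(¬valid ∧ lock) U EG lock]) = {s3}
Sat(EX A[(¬valid ∧ lock) U EG lock]) = {s : some successor in {s3}} = {s1, s3}
|Sat(EX A[(¬valid ∧ lock) U EG lock])| = |{s1, s3}| = 2.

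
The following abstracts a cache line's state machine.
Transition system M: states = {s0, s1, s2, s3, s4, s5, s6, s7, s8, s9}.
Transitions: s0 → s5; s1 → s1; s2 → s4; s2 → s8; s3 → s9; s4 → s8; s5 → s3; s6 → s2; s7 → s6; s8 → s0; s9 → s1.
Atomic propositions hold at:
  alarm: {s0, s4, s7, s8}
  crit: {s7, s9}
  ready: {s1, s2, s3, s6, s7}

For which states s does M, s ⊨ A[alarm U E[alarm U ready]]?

{s1, s2, s3, s6, s7}

E[alarm U ready]: least fixpoint, start Z0 = Sat(ready) = {s1, s2, s3, s6, s7}, add states in Sat(alarm) with some successor in Z. Already a fixed point.
Sat(E[alarm U ready]) = {s1, s2, s3, s6, s7}
A[alarm U E[alarm U ready]]: least fixpoint, start Z0 = Sat(E[alarm U ready]) = {s1, s2, s3, s6, s7}, add states in Sat(alarm) with every successor in Z. Already a fixed point.
Sat(A[alarm U E[alarm U ready]]) = {s1, s2, s3, s6, s7}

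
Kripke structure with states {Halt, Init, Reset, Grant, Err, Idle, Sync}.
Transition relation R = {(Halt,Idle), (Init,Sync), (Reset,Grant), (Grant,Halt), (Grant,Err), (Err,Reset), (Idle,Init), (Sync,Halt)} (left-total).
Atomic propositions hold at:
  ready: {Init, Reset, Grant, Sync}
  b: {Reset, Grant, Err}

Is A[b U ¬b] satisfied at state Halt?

Sat(¬b) = {Halt, Init, Idle, Sync}
A[b U ¬b]: least fixpoint, start Z0 = Sat(¬b) = {Halt, Init, Idle, Sync}, add states in Sat(b) with every successor in Z. Already a fixed point.
Sat(A[b U ¬b]) = {Halt, Init, Idle, Sync}
Halt ∈ Sat(A[b U ¬b]) = {Halt, Init, Idle, Sync}, so the formula holds at Halt.

Yes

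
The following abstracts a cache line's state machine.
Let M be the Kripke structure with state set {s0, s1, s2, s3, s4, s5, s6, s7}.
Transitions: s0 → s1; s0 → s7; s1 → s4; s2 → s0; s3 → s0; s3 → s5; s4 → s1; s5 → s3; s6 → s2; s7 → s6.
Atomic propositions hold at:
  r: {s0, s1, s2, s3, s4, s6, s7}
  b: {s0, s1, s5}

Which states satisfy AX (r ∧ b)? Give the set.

Sat(r ∧ b) = {s0, s1}
Sat(AX (r ∧ b)) = {s : every successor in {s0, s1}} = {s2, s4}

{s2, s4}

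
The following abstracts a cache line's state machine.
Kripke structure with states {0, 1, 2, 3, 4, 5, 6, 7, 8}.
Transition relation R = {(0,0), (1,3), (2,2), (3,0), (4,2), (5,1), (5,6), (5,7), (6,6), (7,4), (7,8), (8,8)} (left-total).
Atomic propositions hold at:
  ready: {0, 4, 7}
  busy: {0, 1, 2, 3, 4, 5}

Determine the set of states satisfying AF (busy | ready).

Sat(busy | ready) = {0, 1, 2, 3, 4, 5, 7}
AF (busy | ready): least fixpoint, start Z0 = {0, 1, 2, 3, 4, 5, 7}, add states with every successor in Z. Already a fixed point.
Sat(AF (busy | ready)) = {0, 1, 2, 3, 4, 5, 7}

{0, 1, 2, 3, 4, 5, 7}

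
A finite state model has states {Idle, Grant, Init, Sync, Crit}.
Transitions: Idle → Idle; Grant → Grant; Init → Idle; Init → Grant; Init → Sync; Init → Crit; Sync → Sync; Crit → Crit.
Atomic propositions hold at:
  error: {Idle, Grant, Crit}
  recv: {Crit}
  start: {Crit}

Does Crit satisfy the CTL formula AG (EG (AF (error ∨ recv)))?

Yes

Sat(error ∨ recv) = {Idle, Grant, Crit}
AF (error ∨ recv): least fixpoint, start Z0 = {Idle, Grant, Crit}, add states with every successor in Z. Already a fixed point.
Sat(AF (error ∨ recv)) = {Idle, Grant, Crit}
EG (AF (error ∨ recv)): greatest fixpoint, start Z0 = {Idle, Grant, Crit}, keep only states in Sat with some successor in Z. Already a fixed point.
Sat(EG (AF (error ∨ recv))) = {Idle, Grant, Crit}
AG (EG (AF (error ∨ recv))): greatest fixpoint, start Z0 = {Idle, Grant, Crit}, keep only states in Sat with every successor in Z. Already a fixed point.
Sat(AG (EG (AF (error ∨ recv)))) = {Idle, Grant, Crit}
Crit ∈ Sat(AG (EG (AF (error ∨ recv)))) = {Idle, Grant, Crit}, so the formula holds at Crit.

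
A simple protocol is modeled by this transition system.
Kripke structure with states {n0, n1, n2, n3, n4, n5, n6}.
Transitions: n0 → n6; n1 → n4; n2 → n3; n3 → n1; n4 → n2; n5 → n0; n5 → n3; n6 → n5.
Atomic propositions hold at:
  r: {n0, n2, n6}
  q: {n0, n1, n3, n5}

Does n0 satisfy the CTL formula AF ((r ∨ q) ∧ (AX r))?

Yes

Sat(r ∨ q) = {n0, n1, n2, n3, n5, n6}
Sat(AX r) = {s : every successor in {n0, n2, n6}} = {n0, n4}
Sat((r ∨ q) ∧ (AX r)) = {n0}
AF ((r ∨ q) ∧ (AX r)): least fixpoint, start Z0 = {n0}, add states with every successor in Z. Already a fixed point.
Sat(AF ((r ∨ q) ∧ (AX r))) = {n0}
n0 ∈ Sat(AF ((r ∨ q) ∧ (AX r))) = {n0}, so the formula holds at n0.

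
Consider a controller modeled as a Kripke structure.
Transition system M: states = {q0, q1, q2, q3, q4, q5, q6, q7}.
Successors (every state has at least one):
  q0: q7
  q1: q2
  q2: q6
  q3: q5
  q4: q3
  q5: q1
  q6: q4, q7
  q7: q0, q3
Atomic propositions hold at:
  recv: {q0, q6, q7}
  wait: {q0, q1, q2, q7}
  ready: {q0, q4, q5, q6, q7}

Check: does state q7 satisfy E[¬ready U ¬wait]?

Sat(¬ready) = {q1, q2, q3}
Sat(¬wait) = {q3, q4, q5, q6}
E[¬ready U ¬wait]: least fixpoint, start Z0 = Sat(¬wait) = {q3, q4, q5, q6}, add states in Sat(¬ready) with some successor in Z. Z1 = {q2, q3, q4, q5, q6}; Z2 = {q1, q2, q3, q4, q5, q6}; fixed.
Sat(E[¬ready U ¬wait]) = {q1, q2, q3, q4, q5, q6}
q7 ∉ Sat(E[¬ready U ¬wait]) = {q1, q2, q3, q4, q5, q6}, so the formula does not hold at q7.

No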